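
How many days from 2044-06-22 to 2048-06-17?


From 2044-06-22 to 2048-06-17
2044-06-22: days before June = 31 + 29 + 31 + 30 + 31 = 152 (2044 is a leap year); day of year = 152 + 22 = 174
2048-06-17: days before June = 31 + 29 + 31 + 30 + 31 = 152 (2048 is a leap year); day of year = 152 + 17 = 169
Rest of 2044: 366 - 174 = 192
Full years 2045 (365), 2046 (365), 2047 (365): 1095
Total = 192 + 1095 + 169 = 1456

1456 days


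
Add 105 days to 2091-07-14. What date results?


Start: 2091-07-14, add 105 days
July 2091 has 31 days: 31 - 14 = 17 days to July 31 -> 88 left
August 2091 has 31 days -> 57 left
September 2091 has 30 days -> 27 left
October 2091: 27 <= 31 -> lands on October 27

Result: 2091-10-27


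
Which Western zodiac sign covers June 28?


Date: June 28
Conventional tropical zodiac dates: Cancer from June 21 onward; Leo starts July 23
June 28 falls within the Cancer range

Cancer


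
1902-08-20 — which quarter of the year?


Month: August (month 8)
Q1: Jan-Mar, Q2: Apr-Jun, Q3: Jul-Sep, Q4: Oct-Dec

Q3


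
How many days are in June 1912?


June 1912

30 days


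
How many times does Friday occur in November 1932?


November 1932 has 30 days
Anchor: Jan 1, 1932. With p = 1932 - 1 = 1931: (p + p//4 - p//100 + p//400) mod 7 = (1931 + 482 - 19 + 4) mod 7 = 2398 mod 7 = 4 -> Friday (Mon=0 ... Sun=6)
Days before November (Jan-Oct): 305; November 1 index = (4 + 305) mod 7 = 1 -> Tuesday
First Friday is November 4
Fridays: 4, 11, 18, 25

4 Fridays


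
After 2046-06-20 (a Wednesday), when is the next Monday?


Current: Wednesday
Target: Monday
Days ahead: 5

Next Monday: 2046-06-25


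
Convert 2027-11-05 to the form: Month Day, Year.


ISO 2027-11-05 parses as year=2027, month=11, day=05
Month 11 -> November

November 5, 2027


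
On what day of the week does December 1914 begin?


Target: December 1, 1914
Anchor: Jan 1, 1914. With p = 1914 - 1 = 1913: (p + p//4 - p//100 + p//400) mod 7 = (1913 + 478 - 19 + 4) mod 7 = 2376 mod 7 = 3 -> Thursday (Mon=0 ... Sun=6)
Days before December (Jan-Nov): 334 days
Weekday index = (3 + 334) mod 7 = 1

Tuesday


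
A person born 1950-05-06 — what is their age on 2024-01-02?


Birth: 1950-05-06
Reference: 2024-01-02
Year difference: 2024 - 1950 = 74
Birthday not yet reached in 2024, subtract 1

73 years old


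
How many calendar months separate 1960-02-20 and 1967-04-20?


From February 1960 to April 1967
7 years * 12 = 84 months, plus 2 months = 86

86 months


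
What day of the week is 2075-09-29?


Date: September 29, 2075
Anchor: Jan 1, 2075. With p = 2075 - 1 = 2074: (p + p//4 - p//100 + p//400) mod 7 = (2074 + 518 - 20 + 5) mod 7 = 2577 mod 7 = 1 -> Tuesday (Mon=0 ... Sun=6)
Days before September (Jan-Aug): 243; offset = 243 + 29 - 1 = 271
Weekday index = (1 + 271) mod 7 = 6

Day of the week: Sunday


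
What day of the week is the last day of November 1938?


November 1938 has 30 days
Anchor: Jan 1, 1938. With p = 1938 - 1 = 1937: (p + p//4 - p//100 + p//400) mod 7 = (1937 + 484 - 19 + 4) mod 7 = 2406 mod 7 = 5 -> Saturday (Mon=0 ... Sun=6)
Days before November (Jan-Oct): 304; November 1 index = (5 + 304) mod 7 = 1 -> Tuesday
Last day offset: 30 - 1 = 29 days
Weekday index = (1 + 29) mod 7 = 2

Wednesday, November 30


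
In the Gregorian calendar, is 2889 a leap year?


Gregorian leap year rule: divisible by 4, but not by 100, unless also by 400.
2889 is not divisible by 4 -> not a leap year

No


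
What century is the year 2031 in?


Century = (year - 1) // 100 + 1
= (2031 - 1) // 100 + 1
= 2030 // 100 + 1
= 20 + 1

21st century


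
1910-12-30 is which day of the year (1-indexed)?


Date: December 30, 1910
Days in months 1 through 11: 334
Plus 30 days in December

Day of year: 364


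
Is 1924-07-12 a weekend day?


Anchor: Jan 1, 1924. With p = 1924 - 1 = 1923: (p + p//4 - p//100 + p//400) mod 7 = (1923 + 480 - 19 + 4) mod 7 = 2388 mod 7 = 1 -> Tuesday (Mon=0 ... Sun=6)
Day of year: 194; offset = 193
Weekday index = (1 + 193) mod 7 = 5 -> Saturday
Weekend days: Saturday, Sunday

Yes


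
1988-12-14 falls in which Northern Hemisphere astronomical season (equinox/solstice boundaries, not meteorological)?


Date: December 14
Astronomical Autumn (approx.; exact equinox/solstice day varies by year): September 22 to December 20
December 14 falls within the Autumn window

Autumn


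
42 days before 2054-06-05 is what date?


Start: 2054-06-05, subtract 42 days
Back 5 days from June 5 reaches May 31, 2054 -> 37 left
May 2054 has 31 days -> back to April 30, 2054 -> 6 left
April 2054: 30 - 6 = 24 -> lands on April 24

Result: 2054-04-24


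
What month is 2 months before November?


November is month 11
11 - 2 = 9

September


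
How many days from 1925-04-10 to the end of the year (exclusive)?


Day of year: 100 of 365
Remaining = 365 - 100

265 days


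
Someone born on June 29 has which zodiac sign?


Date: June 29
Conventional tropical zodiac dates: Cancer from June 21 onward; Leo starts July 23
June 29 falls within the Cancer range

Cancer


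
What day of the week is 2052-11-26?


Date: November 26, 2052
Anchor: Jan 1, 2052. With p = 2052 - 1 = 2051: (p + p//4 - p//100 + p//400) mod 7 = (2051 + 512 - 20 + 5) mod 7 = 2548 mod 7 = 0 -> Monday (Mon=0 ... Sun=6)
Days before November (Jan-Oct): 305; offset = 305 + 26 - 1 = 330
Weekday index = (0 + 330) mod 7 = 1

Day of the week: Tuesday


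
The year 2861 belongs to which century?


Century = (year - 1) // 100 + 1
= (2861 - 1) // 100 + 1
= 2860 // 100 + 1
= 28 + 1

29th century


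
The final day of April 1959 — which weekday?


April 1959 has 30 days
Anchor: Jan 1, 1959. With p = 1959 - 1 = 1958: (p + p//4 - p//100 + p//400) mod 7 = (1958 + 489 - 19 + 4) mod 7 = 2432 mod 7 = 3 -> Thursday (Mon=0 ... Sun=6)
Days before April (Jan-Mar): 90; April 1 index = (3 + 90) mod 7 = 2 -> Wednesday
Last day offset: 30 - 1 = 29 days
Weekday index = (2 + 29) mod 7 = 3

Thursday, April 30


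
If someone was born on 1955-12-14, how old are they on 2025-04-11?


Birth: 1955-12-14
Reference: 2025-04-11
Year difference: 2025 - 1955 = 70
Birthday not yet reached in 2025, subtract 1

69 years old


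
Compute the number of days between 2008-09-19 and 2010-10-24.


From 2008-09-19 to 2010-10-24
2008-09-19: days before September = 31 + 29 + 31 + 30 + 31 + 30 + 31 + 31 = 244 (2008 is a leap year); day of year = 244 + 19 = 263
2010-10-24: days before October = 31 + 28 + 31 + 30 + 31 + 30 + 31 + 31 + 30 = 273 (2010 is not a leap year); day of year = 273 + 24 = 297
Rest of 2008: 366 - 263 = 103
Full years 2009 (365): 365
Total = 103 + 365 + 297 = 765

765 days


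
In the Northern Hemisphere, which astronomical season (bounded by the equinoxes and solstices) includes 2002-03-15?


Date: March 15
Astronomical Winter (approx.; exact equinox/solstice day varies by year): December 21 to March 19
March 15 falls within the Winter window

Winter


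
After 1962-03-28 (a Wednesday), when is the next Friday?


Current: Wednesday
Target: Friday
Days ahead: 2

Next Friday: 1962-03-30


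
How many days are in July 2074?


July 2074

31 days


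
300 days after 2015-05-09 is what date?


Start: 2015-05-09, add 300 days
May 2015 has 31 days: 31 - 9 = 22 days to May 31 -> 278 left
June 2015 has 30 days -> 248 left
July 2015 has 31 days -> 217 left
August 2015 has 31 days -> 186 left
September 2015 has 30 days -> 156 left
October 2015 has 31 days -> 125 left
November 2015 has 30 days -> 95 left
December 2015 has 31 days -> 64 left
January 2016 has 31 days -> 33 left
February 2016 has 29 days -> 4 left
March 2016: 4 <= 31 -> lands on March 4

Result: 2016-03-04


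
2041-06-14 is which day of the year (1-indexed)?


Date: June 14, 2041
Days in months 1 through 5: 151
Plus 14 days in June

Day of year: 165


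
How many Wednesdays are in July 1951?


July 1951 has 31 days
Anchor: Jan 1, 1951. With p = 1951 - 1 = 1950: (p + p//4 - p//100 + p//400) mod 7 = (1950 + 487 - 19 + 4) mod 7 = 2422 mod 7 = 0 -> Monday (Mon=0 ... Sun=6)
Days before July (Jan-Jun): 181; July 1 index = (0 + 181) mod 7 = 6 -> Sunday
First Wednesday is July 4
Wednesdays: 4, 11, 18, 25

4 Wednesdays


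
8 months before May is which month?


May is month 5
5 - 8 = -3; wrap: -3 + 12 = 9

September


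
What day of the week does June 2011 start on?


Target: June 1, 2011
Anchor: Jan 1, 2011. With p = 2011 - 1 = 2010: (p + p//4 - p//100 + p//400) mod 7 = (2010 + 502 - 20 + 5) mod 7 = 2497 mod 7 = 5 -> Saturday (Mon=0 ... Sun=6)
Days before June (Jan-May): 151 days
Weekday index = (5 + 151) mod 7 = 2

Wednesday


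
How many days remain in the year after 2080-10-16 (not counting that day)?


Day of year: 290 of 366
Remaining = 366 - 290

76 days


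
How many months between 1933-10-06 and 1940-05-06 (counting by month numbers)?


From October 1933 to May 1940
7 years * 12 = 84 months, minus 5 months = 79

79 months


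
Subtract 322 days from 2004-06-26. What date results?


Start: 2004-06-26, subtract 322 days
Back 26 days from June 26 reaches May 31, 2004 -> 296 left
May 2004 has 31 days -> back to April 30, 2004 -> 265 left
April 2004 has 30 days -> back to March 31, 2004 -> 235 left
March 2004 has 31 days -> back to February 29, 2004 -> 204 left
February 2004 has 29 days -> back to January 31, 2004 -> 175 left
January 2004 has 31 days -> back to December 31, 2003 -> 144 left
December 2003 has 31 days -> back to November 30, 2003 -> 113 left
November 2003 has 30 days -> back to October 31, 2003 -> 83 left
October 2003 has 31 days -> back to September 30, 2003 -> 52 left
September 2003 has 30 days -> back to August 31, 2003 -> 22 left
August 2003: 31 - 22 = 9 -> lands on August 9

Result: 2003-08-09


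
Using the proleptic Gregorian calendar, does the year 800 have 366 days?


Gregorian leap year rule: divisible by 4, but not by 100, unless also by 400.
800 is divisible by 400 -> leap year

Yes


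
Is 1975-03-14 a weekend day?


Anchor: Jan 1, 1975. With p = 1975 - 1 = 1974: (p + p//4 - p//100 + p//400) mod 7 = (1974 + 493 - 19 + 4) mod 7 = 2452 mod 7 = 2 -> Wednesday (Mon=0 ... Sun=6)
Day of year: 73; offset = 72
Weekday index = (2 + 72) mod 7 = 4 -> Friday
Weekend days: Saturday, Sunday

No


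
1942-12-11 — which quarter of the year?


Month: December (month 12)
Q1: Jan-Mar, Q2: Apr-Jun, Q3: Jul-Sep, Q4: Oct-Dec

Q4


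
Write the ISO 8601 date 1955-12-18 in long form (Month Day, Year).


ISO 1955-12-18 parses as year=1955, month=12, day=18
Month 12 -> December

December 18, 1955


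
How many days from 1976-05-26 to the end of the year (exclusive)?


Day of year: 147 of 366
Remaining = 366 - 147

219 days


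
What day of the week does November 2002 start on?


Target: November 1, 2002
Anchor: Jan 1, 2002. With p = 2002 - 1 = 2001: (p + p//4 - p//100 + p//400) mod 7 = (2001 + 500 - 20 + 5) mod 7 = 2486 mod 7 = 1 -> Tuesday (Mon=0 ... Sun=6)
Days before November (Jan-Oct): 304 days
Weekday index = (1 + 304) mod 7 = 4

Friday


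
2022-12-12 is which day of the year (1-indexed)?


Date: December 12, 2022
Days in months 1 through 11: 334
Plus 12 days in December

Day of year: 346


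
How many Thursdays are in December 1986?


December 1986 has 31 days
Anchor: Jan 1, 1986. With p = 1986 - 1 = 1985: (p + p//4 - p//100 + p//400) mod 7 = (1985 + 496 - 19 + 4) mod 7 = 2466 mod 7 = 2 -> Wednesday (Mon=0 ... Sun=6)
Days before December (Jan-Nov): 334; December 1 index = (2 + 334) mod 7 = 0 -> Monday
First Thursday is December 4
Thursdays: 4, 11, 18, 25

4 Thursdays


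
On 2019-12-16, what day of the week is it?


Date: December 16, 2019
Anchor: Jan 1, 2019. With p = 2019 - 1 = 2018: (p + p//4 - p//100 + p//400) mod 7 = (2018 + 504 - 20 + 5) mod 7 = 2507 mod 7 = 1 -> Tuesday (Mon=0 ... Sun=6)
Days before December (Jan-Nov): 334; offset = 334 + 16 - 1 = 349
Weekday index = (1 + 349) mod 7 = 0

Day of the week: Monday


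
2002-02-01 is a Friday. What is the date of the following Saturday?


Current: Friday
Target: Saturday
Days ahead: 1

Next Saturday: 2002-02-02


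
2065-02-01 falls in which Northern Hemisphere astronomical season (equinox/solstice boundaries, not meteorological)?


Date: February 1
Astronomical Winter (approx.; exact equinox/solstice day varies by year): December 21 to March 19
February 1 falls within the Winter window

Winter


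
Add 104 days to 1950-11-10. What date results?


Start: 1950-11-10, add 104 days
November 1950 has 30 days: 30 - 10 = 20 days to November 30 -> 84 left
December 1950 has 31 days -> 53 left
January 1951 has 31 days -> 22 left
February 1951: 22 <= 28 -> lands on February 22

Result: 1951-02-22


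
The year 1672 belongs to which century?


Century = (year - 1) // 100 + 1
= (1672 - 1) // 100 + 1
= 1671 // 100 + 1
= 16 + 1

17th century


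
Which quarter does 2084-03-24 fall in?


Month: March (month 3)
Q1: Jan-Mar, Q2: Apr-Jun, Q3: Jul-Sep, Q4: Oct-Dec

Q1


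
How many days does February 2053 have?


February 2053 (leap year: no)

28 days


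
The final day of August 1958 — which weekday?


August 1958 has 31 days
Anchor: Jan 1, 1958. With p = 1958 - 1 = 1957: (p + p//4 - p//100 + p//400) mod 7 = (1957 + 489 - 19 + 4) mod 7 = 2431 mod 7 = 2 -> Wednesday (Mon=0 ... Sun=6)
Days before August (Jan-Jul): 212; August 1 index = (2 + 212) mod 7 = 4 -> Friday
Last day offset: 31 - 1 = 30 days
Weekday index = (4 + 30) mod 7 = 6

Sunday, August 31


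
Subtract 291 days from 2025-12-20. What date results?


Start: 2025-12-20, subtract 291 days
Back 20 days from December 20 reaches November 30, 2025 -> 271 left
November 2025 has 30 days -> back to October 31, 2025 -> 241 left
October 2025 has 31 days -> back to September 30, 2025 -> 210 left
September 2025 has 30 days -> back to August 31, 2025 -> 180 left
August 2025 has 31 days -> back to July 31, 2025 -> 149 left
July 2025 has 31 days -> back to June 30, 2025 -> 118 left
June 2025 has 30 days -> back to May 31, 2025 -> 88 left
May 2025 has 31 days -> back to April 30, 2025 -> 57 left
April 2025 has 30 days -> back to March 31, 2025 -> 27 left
March 2025: 31 - 27 = 4 -> lands on March 4

Result: 2025-03-04


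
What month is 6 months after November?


November is month 11
11 + 6 = 17; wrap: 17 - 12 = 5

May


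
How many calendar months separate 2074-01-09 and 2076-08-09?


From January 2074 to August 2076
2 years * 12 = 24 months, plus 7 months = 31

31 months


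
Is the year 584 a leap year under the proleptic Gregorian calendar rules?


Gregorian leap year rule: divisible by 4, but not by 100, unless also by 400.
584 is divisible by 4 but not 100 -> leap year

Yes


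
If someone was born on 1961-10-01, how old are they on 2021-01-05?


Birth: 1961-10-01
Reference: 2021-01-05
Year difference: 2021 - 1961 = 60
Birthday not yet reached in 2021, subtract 1

59 years old


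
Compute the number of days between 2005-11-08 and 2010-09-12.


From 2005-11-08 to 2010-09-12
2005-11-08: days before November = 31 + 28 + 31 + 30 + 31 + 30 + 31 + 31 + 30 + 31 = 304 (2005 is not a leap year); day of year = 304 + 8 = 312
2010-09-12: days before September = 31 + 28 + 31 + 30 + 31 + 30 + 31 + 31 = 243 (2010 is not a leap year); day of year = 243 + 12 = 255
Rest of 2005: 365 - 312 = 53
Full years 2006 (365), 2007 (365), 2008 (366), 2009 (365): 1461
Total = 53 + 1461 + 255 = 1769

1769 days


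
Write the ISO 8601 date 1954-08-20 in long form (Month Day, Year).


ISO 1954-08-20 parses as year=1954, month=08, day=20
Month 8 -> August

August 20, 1954


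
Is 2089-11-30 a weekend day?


Anchor: Jan 1, 2089. With p = 2089 - 1 = 2088: (p + p//4 - p//100 + p//400) mod 7 = (2088 + 522 - 20 + 5) mod 7 = 2595 mod 7 = 5 -> Saturday (Mon=0 ... Sun=6)
Day of year: 334; offset = 333
Weekday index = (5 + 333) mod 7 = 2 -> Wednesday
Weekend days: Saturday, Sunday

No


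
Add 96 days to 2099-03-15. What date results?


Start: 2099-03-15, add 96 days
March 2099 has 31 days: 31 - 15 = 16 days to March 31 -> 80 left
April 2099 has 30 days -> 50 left
May 2099 has 31 days -> 19 left
June 2099: 19 <= 30 -> lands on June 19

Result: 2099-06-19


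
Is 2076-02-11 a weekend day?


Anchor: Jan 1, 2076. With p = 2076 - 1 = 2075: (p + p//4 - p//100 + p//400) mod 7 = (2075 + 518 - 20 + 5) mod 7 = 2578 mod 7 = 2 -> Wednesday (Mon=0 ... Sun=6)
Day of year: 42; offset = 41
Weekday index = (2 + 41) mod 7 = 1 -> Tuesday
Weekend days: Saturday, Sunday

No


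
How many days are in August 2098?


August 2098

31 days


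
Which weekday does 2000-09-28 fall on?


Date: September 28, 2000
Anchor: Jan 1, 2000. With p = 2000 - 1 = 1999: (p + p//4 - p//100 + p//400) mod 7 = (1999 + 499 - 19 + 4) mod 7 = 2483 mod 7 = 5 -> Saturday (Mon=0 ... Sun=6)
Days before September (Jan-Aug): 244; offset = 244 + 28 - 1 = 271
Weekday index = (5 + 271) mod 7 = 3

Day of the week: Thursday


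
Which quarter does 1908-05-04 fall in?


Month: May (month 5)
Q1: Jan-Mar, Q2: Apr-Jun, Q3: Jul-Sep, Q4: Oct-Dec

Q2


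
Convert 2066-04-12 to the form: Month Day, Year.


ISO 2066-04-12 parses as year=2066, month=04, day=12
Month 4 -> April

April 12, 2066


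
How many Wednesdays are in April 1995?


April 1995 has 30 days
Anchor: Jan 1, 1995. With p = 1995 - 1 = 1994: (p + p//4 - p//100 + p//400) mod 7 = (1994 + 498 - 19 + 4) mod 7 = 2477 mod 7 = 6 -> Sunday (Mon=0 ... Sun=6)
Days before April (Jan-Mar): 90; April 1 index = (6 + 90) mod 7 = 5 -> Saturday
First Wednesday is April 5
Wednesdays: 5, 12, 19, 26

4 Wednesdays


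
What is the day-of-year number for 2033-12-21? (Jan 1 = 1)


Date: December 21, 2033
Days in months 1 through 11: 334
Plus 21 days in December

Day of year: 355


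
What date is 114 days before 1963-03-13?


Start: 1963-03-13, subtract 114 days
Back 13 days from March 13 reaches February 28, 1963 -> 101 left
February 1963 has 28 days -> back to January 31, 1963 -> 73 left
January 1963 has 31 days -> back to December 31, 1962 -> 42 left
December 1962 has 31 days -> back to November 30, 1962 -> 11 left
November 1962: 30 - 11 = 19 -> lands on November 19

Result: 1962-11-19


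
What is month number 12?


Month 12 of 12

December


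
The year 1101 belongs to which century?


Century = (year - 1) // 100 + 1
= (1101 - 1) // 100 + 1
= 1100 // 100 + 1
= 11 + 1

12th century


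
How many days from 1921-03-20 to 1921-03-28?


From 1921-03-20 to 1921-03-28
1921-03-20: days before March = 31 + 28 = 59 (1921 is not a leap year); day of year = 59 + 20 = 79
1921-03-28: days before March = 31 + 28 = 59 (1921 is not a leap year); day of year = 59 + 28 = 87
Same year: 87 - 79 = 8

8 days


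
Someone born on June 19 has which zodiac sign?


Date: June 19
Conventional tropical zodiac dates: Gemini from May 21 onward; Cancer starts June 21
June 19 falls within the Gemini range

Gemini


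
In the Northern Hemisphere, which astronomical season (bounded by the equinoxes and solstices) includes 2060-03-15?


Date: March 15
Astronomical Winter (approx.; exact equinox/solstice day varies by year): December 21 to March 19
March 15 falls within the Winter window

Winter


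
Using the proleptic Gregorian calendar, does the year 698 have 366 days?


Gregorian leap year rule: divisible by 4, but not by 100, unless also by 400.
698 is not divisible by 4 -> not a leap year

No


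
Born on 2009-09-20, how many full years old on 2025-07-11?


Birth: 2009-09-20
Reference: 2025-07-11
Year difference: 2025 - 2009 = 16
Birthday not yet reached in 2025, subtract 1

15 years old


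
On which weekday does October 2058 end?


October 2058 has 31 days
Anchor: Jan 1, 2058. With p = 2058 - 1 = 2057: (p + p//4 - p//100 + p//400) mod 7 = (2057 + 514 - 20 + 5) mod 7 = 2556 mod 7 = 1 -> Tuesday (Mon=0 ... Sun=6)
Days before October (Jan-Sep): 273; October 1 index = (1 + 273) mod 7 = 1 -> Tuesday
Last day offset: 31 - 1 = 30 days
Weekday index = (1 + 30) mod 7 = 3

Thursday, October 31


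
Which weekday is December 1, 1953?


Target: December 1, 1953
Anchor: Jan 1, 1953. With p = 1953 - 1 = 1952: (p + p//4 - p//100 + p//400) mod 7 = (1952 + 488 - 19 + 4) mod 7 = 2425 mod 7 = 3 -> Thursday (Mon=0 ... Sun=6)
Days before December (Jan-Nov): 334 days
Weekday index = (3 + 334) mod 7 = 1

Tuesday


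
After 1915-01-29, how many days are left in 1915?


Day of year: 29 of 365
Remaining = 365 - 29

336 days


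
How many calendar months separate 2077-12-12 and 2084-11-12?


From December 2077 to November 2084
7 years * 12 = 84 months, minus 1 month = 83

83 months


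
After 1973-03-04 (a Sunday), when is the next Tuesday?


Current: Sunday
Target: Tuesday
Days ahead: 2

Next Tuesday: 1973-03-06


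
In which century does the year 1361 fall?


Century = (year - 1) // 100 + 1
= (1361 - 1) // 100 + 1
= 1360 // 100 + 1
= 13 + 1

14th century


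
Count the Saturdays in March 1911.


March 1911 has 31 days
Anchor: Jan 1, 1911. With p = 1911 - 1 = 1910: (p + p//4 - p//100 + p//400) mod 7 = (1910 + 477 - 19 + 4) mod 7 = 2372 mod 7 = 6 -> Sunday (Mon=0 ... Sun=6)
Days before March (Jan-Feb): 59; March 1 index = (6 + 59) mod 7 = 2 -> Wednesday
First Saturday is March 4
Saturdays: 4, 11, 18, 25

4 Saturdays


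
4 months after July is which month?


July is month 7
7 + 4 = 11

November


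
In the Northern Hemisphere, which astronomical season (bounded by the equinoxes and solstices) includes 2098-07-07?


Date: July 7
Astronomical Summer (approx.; exact equinox/solstice day varies by year): June 21 to September 21
July 7 falls within the Summer window

Summer


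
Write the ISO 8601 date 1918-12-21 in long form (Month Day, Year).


ISO 1918-12-21 parses as year=1918, month=12, day=21
Month 12 -> December

December 21, 1918


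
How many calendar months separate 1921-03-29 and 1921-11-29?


From March 1921 to November 1921
0 years * 12 = 0 months, plus 8 months = 8

8 months


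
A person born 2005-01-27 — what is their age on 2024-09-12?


Birth: 2005-01-27
Reference: 2024-09-12
Year difference: 2024 - 2005 = 19

19 years old


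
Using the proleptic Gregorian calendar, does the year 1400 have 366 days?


Gregorian leap year rule: divisible by 4, but not by 100, unless also by 400.
1400 is divisible by 100 but not 400 -> not a leap year

No


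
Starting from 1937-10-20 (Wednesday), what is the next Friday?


Current: Wednesday
Target: Friday
Days ahead: 2

Next Friday: 1937-10-22


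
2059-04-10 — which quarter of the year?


Month: April (month 4)
Q1: Jan-Mar, Q2: Apr-Jun, Q3: Jul-Sep, Q4: Oct-Dec

Q2


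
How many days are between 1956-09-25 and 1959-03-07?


From 1956-09-25 to 1959-03-07
1956-09-25: days before September = 31 + 29 + 31 + 30 + 31 + 30 + 31 + 31 = 244 (1956 is a leap year); day of year = 244 + 25 = 269
1959-03-07: days before March = 31 + 28 = 59 (1959 is not a leap year); day of year = 59 + 7 = 66
Rest of 1956: 366 - 269 = 97
Full years 1957 (365), 1958 (365): 730
Total = 97 + 730 + 66 = 893

893 days


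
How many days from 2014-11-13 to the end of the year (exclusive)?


Day of year: 317 of 365
Remaining = 365 - 317

48 days


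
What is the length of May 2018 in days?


May 2018

31 days


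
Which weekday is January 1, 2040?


Target: January 1, 2040
Anchor: Jan 1, 2040. With p = 2040 - 1 = 2039: (p + p//4 - p//100 + p//400) mod 7 = (2039 + 509 - 20 + 5) mod 7 = 2533 mod 7 = 6 -> Sunday (Mon=0 ... Sun=6)
Offset from anchor: 0 days
Weekday index = (6 + 0) mod 7 = 6

Sunday


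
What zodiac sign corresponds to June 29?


Date: June 29
Conventional tropical zodiac dates: Cancer from June 21 onward; Leo starts July 23
June 29 falls within the Cancer range

Cancer


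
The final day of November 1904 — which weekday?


November 1904 has 30 days
Anchor: Jan 1, 1904. With p = 1904 - 1 = 1903: (p + p//4 - p//100 + p//400) mod 7 = (1903 + 475 - 19 + 4) mod 7 = 2363 mod 7 = 4 -> Friday (Mon=0 ... Sun=6)
Days before November (Jan-Oct): 305; November 1 index = (4 + 305) mod 7 = 1 -> Tuesday
Last day offset: 30 - 1 = 29 days
Weekday index = (1 + 29) mod 7 = 2

Wednesday, November 30


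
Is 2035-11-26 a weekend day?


Anchor: Jan 1, 2035. With p = 2035 - 1 = 2034: (p + p//4 - p//100 + p//400) mod 7 = (2034 + 508 - 20 + 5) mod 7 = 2527 mod 7 = 0 -> Monday (Mon=0 ... Sun=6)
Day of year: 330; offset = 329
Weekday index = (0 + 329) mod 7 = 0 -> Monday
Weekend days: Saturday, Sunday

No


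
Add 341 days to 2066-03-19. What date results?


Start: 2066-03-19, add 341 days
March 2066 has 31 days: 31 - 19 = 12 days to March 31 -> 329 left
April 2066 has 30 days -> 299 left
May 2066 has 31 days -> 268 left
June 2066 has 30 days -> 238 left
July 2066 has 31 days -> 207 left
August 2066 has 31 days -> 176 left
September 2066 has 30 days -> 146 left
October 2066 has 31 days -> 115 left
November 2066 has 30 days -> 85 left
December 2066 has 31 days -> 54 left
January 2067 has 31 days -> 23 left
February 2067: 23 <= 28 -> lands on February 23

Result: 2067-02-23


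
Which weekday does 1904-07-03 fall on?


Date: July 3, 1904
Anchor: Jan 1, 1904. With p = 1904 - 1 = 1903: (p + p//4 - p//100 + p//400) mod 7 = (1903 + 475 - 19 + 4) mod 7 = 2363 mod 7 = 4 -> Friday (Mon=0 ... Sun=6)
Days before July (Jan-Jun): 182; offset = 182 + 3 - 1 = 184
Weekday index = (4 + 184) mod 7 = 6

Day of the week: Sunday


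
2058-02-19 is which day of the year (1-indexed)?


Date: February 19, 2058
Days in months 1 through 1: 31
Plus 19 days in February

Day of year: 50


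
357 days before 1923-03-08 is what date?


Start: 1923-03-08, subtract 357 days
Back 8 days from March 8 reaches February 28, 1923 -> 349 left
February 1923 has 28 days -> back to January 31, 1923 -> 321 left
January 1923 has 31 days -> back to December 31, 1922 -> 290 left
December 1922 has 31 days -> back to November 30, 1922 -> 259 left
November 1922 has 30 days -> back to October 31, 1922 -> 229 left
October 1922 has 31 days -> back to September 30, 1922 -> 198 left
September 1922 has 30 days -> back to August 31, 1922 -> 168 left
August 1922 has 31 days -> back to July 31, 1922 -> 137 left
July 1922 has 31 days -> back to June 30, 1922 -> 106 left
June 1922 has 30 days -> back to May 31, 1922 -> 76 left
May 1922 has 31 days -> back to April 30, 1922 -> 45 left
April 1922 has 30 days -> back to March 31, 1922 -> 15 left
March 1922: 31 - 15 = 16 -> lands on March 16

Result: 1922-03-16


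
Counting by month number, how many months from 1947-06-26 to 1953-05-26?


From June 1947 to May 1953
6 years * 12 = 72 months, minus 1 month = 71

71 months


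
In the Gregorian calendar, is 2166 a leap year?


Gregorian leap year rule: divisible by 4, but not by 100, unless also by 400.
2166 is not divisible by 4 -> not a leap year

No


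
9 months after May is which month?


May is month 5
5 + 9 = 14; wrap: 14 - 12 = 2

February


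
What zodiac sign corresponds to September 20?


Date: September 20
Conventional tropical zodiac dates: Virgo from August 23 onward; Libra starts September 23
September 20 falls within the Virgo range

Virgo


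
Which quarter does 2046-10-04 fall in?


Month: October (month 10)
Q1: Jan-Mar, Q2: Apr-Jun, Q3: Jul-Sep, Q4: Oct-Dec

Q4


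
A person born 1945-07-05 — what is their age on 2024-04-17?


Birth: 1945-07-05
Reference: 2024-04-17
Year difference: 2024 - 1945 = 79
Birthday not yet reached in 2024, subtract 1

78 years old


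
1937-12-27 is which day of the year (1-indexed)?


Date: December 27, 1937
Days in months 1 through 11: 334
Plus 27 days in December

Day of year: 361


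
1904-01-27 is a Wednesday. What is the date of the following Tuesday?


Current: Wednesday
Target: Tuesday
Days ahead: 6

Next Tuesday: 1904-02-02


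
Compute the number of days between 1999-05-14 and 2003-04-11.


From 1999-05-14 to 2003-04-11
1999-05-14: days before May = 31 + 28 + 31 + 30 = 120 (1999 is not a leap year); day of year = 120 + 14 = 134
2003-04-11: days before April = 31 + 28 + 31 = 90 (2003 is not a leap year); day of year = 90 + 11 = 101
Rest of 1999: 365 - 134 = 231
Full years 2000 (366), 2001 (365), 2002 (365): 1096
Total = 231 + 1096 + 101 = 1428

1428 days


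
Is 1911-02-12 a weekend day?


Anchor: Jan 1, 1911. With p = 1911 - 1 = 1910: (p + p//4 - p//100 + p//400) mod 7 = (1910 + 477 - 19 + 4) mod 7 = 2372 mod 7 = 6 -> Sunday (Mon=0 ... Sun=6)
Day of year: 43; offset = 42
Weekday index = (6 + 42) mod 7 = 6 -> Sunday
Weekend days: Saturday, Sunday

Yes


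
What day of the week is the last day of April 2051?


April 2051 has 30 days
Anchor: Jan 1, 2051. With p = 2051 - 1 = 2050: (p + p//4 - p//100 + p//400) mod 7 = (2050 + 512 - 20 + 5) mod 7 = 2547 mod 7 = 6 -> Sunday (Mon=0 ... Sun=6)
Days before April (Jan-Mar): 90; April 1 index = (6 + 90) mod 7 = 5 -> Saturday
Last day offset: 30 - 1 = 29 days
Weekday index = (5 + 29) mod 7 = 6

Sunday, April 30


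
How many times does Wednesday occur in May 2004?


May 2004 has 31 days
Anchor: Jan 1, 2004. With p = 2004 - 1 = 2003: (p + p//4 - p//100 + p//400) mod 7 = (2003 + 500 - 20 + 5) mod 7 = 2488 mod 7 = 3 -> Thursday (Mon=0 ... Sun=6)
Days before May (Jan-Apr): 121; May 1 index = (3 + 121) mod 7 = 5 -> Saturday
First Wednesday is May 5
Wednesdays: 5, 12, 19, 26

4 Wednesdays


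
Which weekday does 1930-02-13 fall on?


Date: February 13, 1930
Anchor: Jan 1, 1930. With p = 1930 - 1 = 1929: (p + p//4 - p//100 + p//400) mod 7 = (1929 + 482 - 19 + 4) mod 7 = 2396 mod 7 = 2 -> Wednesday (Mon=0 ... Sun=6)
Days before February (Jan): 31; offset = 31 + 13 - 1 = 43
Weekday index = (2 + 43) mod 7 = 3

Day of the week: Thursday


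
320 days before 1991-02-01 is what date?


Start: 1991-02-01, subtract 320 days
Back 1 day from February 1 reaches January 31, 1991 -> 319 left
January 1991 has 31 days -> back to December 31, 1990 -> 288 left
December 1990 has 31 days -> back to November 30, 1990 -> 257 left
November 1990 has 30 days -> back to October 31, 1990 -> 227 left
October 1990 has 31 days -> back to September 30, 1990 -> 196 left
September 1990 has 30 days -> back to August 31, 1990 -> 166 left
August 1990 has 31 days -> back to July 31, 1990 -> 135 left
July 1990 has 31 days -> back to June 30, 1990 -> 104 left
June 1990 has 30 days -> back to May 31, 1990 -> 74 left
May 1990 has 31 days -> back to April 30, 1990 -> 43 left
April 1990 has 30 days -> back to March 31, 1990 -> 13 left
March 1990: 31 - 13 = 18 -> lands on March 18

Result: 1990-03-18


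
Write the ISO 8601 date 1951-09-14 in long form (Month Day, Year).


ISO 1951-09-14 parses as year=1951, month=09, day=14
Month 9 -> September

September 14, 1951


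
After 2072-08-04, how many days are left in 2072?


Day of year: 217 of 366
Remaining = 366 - 217

149 days


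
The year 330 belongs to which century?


Century = (year - 1) // 100 + 1
= (330 - 1) // 100 + 1
= 329 // 100 + 1
= 3 + 1

4th century


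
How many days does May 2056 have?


May 2056

31 days


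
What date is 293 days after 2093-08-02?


Start: 2093-08-02, add 293 days
August 2093 has 31 days: 31 - 2 = 29 days to August 31 -> 264 left
September 2093 has 30 days -> 234 left
October 2093 has 31 days -> 203 left
November 2093 has 30 days -> 173 left
December 2093 has 31 days -> 142 left
January 2094 has 31 days -> 111 left
February 2094 has 28 days -> 83 left
March 2094 has 31 days -> 52 left
April 2094 has 30 days -> 22 left
May 2094: 22 <= 31 -> lands on May 22

Result: 2094-05-22


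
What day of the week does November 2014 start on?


Target: November 1, 2014
Anchor: Jan 1, 2014. With p = 2014 - 1 = 2013: (p + p//4 - p//100 + p//400) mod 7 = (2013 + 503 - 20 + 5) mod 7 = 2501 mod 7 = 2 -> Wednesday (Mon=0 ... Sun=6)
Days before November (Jan-Oct): 304 days
Weekday index = (2 + 304) mod 7 = 5

Saturday


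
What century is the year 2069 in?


Century = (year - 1) // 100 + 1
= (2069 - 1) // 100 + 1
= 2068 // 100 + 1
= 20 + 1

21st century


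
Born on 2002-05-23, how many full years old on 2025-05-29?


Birth: 2002-05-23
Reference: 2025-05-29
Year difference: 2025 - 2002 = 23

23 years old


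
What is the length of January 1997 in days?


January 1997

31 days


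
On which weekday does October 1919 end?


October 1919 has 31 days
Anchor: Jan 1, 1919. With p = 1919 - 1 = 1918: (p + p//4 - p//100 + p//400) mod 7 = (1918 + 479 - 19 + 4) mod 7 = 2382 mod 7 = 2 -> Wednesday (Mon=0 ... Sun=6)
Days before October (Jan-Sep): 273; October 1 index = (2 + 273) mod 7 = 2 -> Wednesday
Last day offset: 31 - 1 = 30 days
Weekday index = (2 + 30) mod 7 = 4

Friday, October 31


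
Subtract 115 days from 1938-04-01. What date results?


Start: 1938-04-01, subtract 115 days
Back 1 day from April 1 reaches March 31, 1938 -> 114 left
March 1938 has 31 days -> back to February 28, 1938 -> 83 left
February 1938 has 28 days -> back to January 31, 1938 -> 55 left
January 1938 has 31 days -> back to December 31, 1937 -> 24 left
December 1937: 31 - 24 = 7 -> lands on December 7

Result: 1937-12-07


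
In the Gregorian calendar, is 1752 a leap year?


Gregorian leap year rule: divisible by 4, but not by 100, unless also by 400.
1752 is divisible by 4 but not 100 -> leap year

Yes


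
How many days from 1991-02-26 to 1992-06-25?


From 1991-02-26 to 1992-06-25
1991-02-26: days before February = 31; day of year = 31 + 26 = 57
1992-06-25: days before June = 31 + 29 + 31 + 30 + 31 = 152 (1992 is a leap year); day of year = 152 + 25 = 177
Rest of 1991: 365 - 57 = 308
Total = 308 + 177 = 485

485 days


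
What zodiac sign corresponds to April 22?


Date: April 22
Conventional tropical zodiac dates: Taurus from April 20 onward; Gemini starts May 21
April 22 falls within the Taurus range

Taurus


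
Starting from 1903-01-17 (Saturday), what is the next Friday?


Current: Saturday
Target: Friday
Days ahead: 6

Next Friday: 1903-01-23


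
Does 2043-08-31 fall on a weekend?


Anchor: Jan 1, 2043. With p = 2043 - 1 = 2042: (p + p//4 - p//100 + p//400) mod 7 = (2042 + 510 - 20 + 5) mod 7 = 2537 mod 7 = 3 -> Thursday (Mon=0 ... Sun=6)
Day of year: 243; offset = 242
Weekday index = (3 + 242) mod 7 = 0 -> Monday
Weekend days: Saturday, Sunday

No


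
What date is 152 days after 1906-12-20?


Start: 1906-12-20, add 152 days
December 1906 has 31 days: 31 - 20 = 11 days to December 31 -> 141 left
January 1907 has 31 days -> 110 left
February 1907 has 28 days -> 82 left
March 1907 has 31 days -> 51 left
April 1907 has 30 days -> 21 left
May 1907: 21 <= 31 -> lands on May 21

Result: 1907-05-21


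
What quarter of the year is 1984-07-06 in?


Month: July (month 7)
Q1: Jan-Mar, Q2: Apr-Jun, Q3: Jul-Sep, Q4: Oct-Dec

Q3


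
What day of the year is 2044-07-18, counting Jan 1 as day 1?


Date: July 18, 2044
Days in months 1 through 6: 182
Plus 18 days in July

Day of year: 200


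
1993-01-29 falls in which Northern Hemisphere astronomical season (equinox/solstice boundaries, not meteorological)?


Date: January 29
Astronomical Winter (approx.; exact equinox/solstice day varies by year): December 21 to March 19
January 29 falls within the Winter window

Winter


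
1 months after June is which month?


June is month 6
6 + 1 = 7

July


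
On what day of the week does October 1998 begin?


Target: October 1, 1998
Anchor: Jan 1, 1998. With p = 1998 - 1 = 1997: (p + p//4 - p//100 + p//400) mod 7 = (1997 + 499 - 19 + 4) mod 7 = 2481 mod 7 = 3 -> Thursday (Mon=0 ... Sun=6)
Days before October (Jan-Sep): 273 days
Weekday index = (3 + 273) mod 7 = 3

Thursday


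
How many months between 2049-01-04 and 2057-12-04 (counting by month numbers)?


From January 2049 to December 2057
8 years * 12 = 96 months, plus 11 months = 107

107 months


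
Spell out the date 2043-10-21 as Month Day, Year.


ISO 2043-10-21 parses as year=2043, month=10, day=21
Month 10 -> October

October 21, 2043


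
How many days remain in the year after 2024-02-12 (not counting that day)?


Day of year: 43 of 366
Remaining = 366 - 43

323 days


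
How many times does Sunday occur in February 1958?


February 1958 has 28 days
Anchor: Jan 1, 1958. With p = 1958 - 1 = 1957: (p + p//4 - p//100 + p//400) mod 7 = (1957 + 489 - 19 + 4) mod 7 = 2431 mod 7 = 2 -> Wednesday (Mon=0 ... Sun=6)
Days before February (Jan): 31; February 1 index = (2 + 31) mod 7 = 5 -> Saturday
First Sunday is February 2
Sundays: 2, 9, 16, 23

4 Sundays


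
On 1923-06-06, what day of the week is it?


Date: June 6, 1923
Anchor: Jan 1, 1923. With p = 1923 - 1 = 1922: (p + p//4 - p//100 + p//400) mod 7 = (1922 + 480 - 19 + 4) mod 7 = 2387 mod 7 = 0 -> Monday (Mon=0 ... Sun=6)
Days before June (Jan-May): 151; offset = 151 + 6 - 1 = 156
Weekday index = (0 + 156) mod 7 = 2

Day of the week: Wednesday


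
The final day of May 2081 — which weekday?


May 2081 has 31 days
Anchor: Jan 1, 2081. With p = 2081 - 1 = 2080: (p + p//4 - p//100 + p//400) mod 7 = (2080 + 520 - 20 + 5) mod 7 = 2585 mod 7 = 2 -> Wednesday (Mon=0 ... Sun=6)
Days before May (Jan-Apr): 120; May 1 index = (2 + 120) mod 7 = 3 -> Thursday
Last day offset: 31 - 1 = 30 days
Weekday index = (3 + 30) mod 7 = 5

Saturday, May 31


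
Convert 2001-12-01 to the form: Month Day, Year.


ISO 2001-12-01 parses as year=2001, month=12, day=01
Month 12 -> December

December 1, 2001


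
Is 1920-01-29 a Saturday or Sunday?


Anchor: Jan 1, 1920. With p = 1920 - 1 = 1919: (p + p//4 - p//100 + p//400) mod 7 = (1919 + 479 - 19 + 4) mod 7 = 2383 mod 7 = 3 -> Thursday (Mon=0 ... Sun=6)
Day of year: 29; offset = 28
Weekday index = (3 + 28) mod 7 = 3 -> Thursday
Weekend days: Saturday, Sunday

No


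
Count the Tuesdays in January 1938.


January 1938 has 31 days
Anchor: Jan 1, 1938. With p = 1938 - 1 = 1937: (p + p//4 - p//100 + p//400) mod 7 = (1937 + 484 - 19 + 4) mod 7 = 2406 mod 7 = 5 -> Saturday (Mon=0 ... Sun=6)
January 1 is the anchor itself -> Saturday
First Tuesday is January 4
Tuesdays: 4, 11, 18, 25

4 Tuesdays


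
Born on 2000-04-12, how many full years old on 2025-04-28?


Birth: 2000-04-12
Reference: 2025-04-28
Year difference: 2025 - 2000 = 25

25 years old


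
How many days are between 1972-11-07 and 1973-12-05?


From 1972-11-07 to 1973-12-05
1972-11-07: days before November = 31 + 29 + 31 + 30 + 31 + 30 + 31 + 31 + 30 + 31 = 305 (1972 is a leap year); day of year = 305 + 7 = 312
1973-12-05: days before December = 31 + 28 + 31 + 30 + 31 + 30 + 31 + 31 + 30 + 31 + 30 = 334 (1973 is not a leap year); day of year = 334 + 5 = 339
Rest of 1972: 366 - 312 = 54
Total = 54 + 339 = 393

393 days


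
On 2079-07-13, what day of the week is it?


Date: July 13, 2079
Anchor: Jan 1, 2079. With p = 2079 - 1 = 2078: (p + p//4 - p//100 + p//400) mod 7 = (2078 + 519 - 20 + 5) mod 7 = 2582 mod 7 = 6 -> Sunday (Mon=0 ... Sun=6)
Days before July (Jan-Jun): 181; offset = 181 + 13 - 1 = 193
Weekday index = (6 + 193) mod 7 = 3

Day of the week: Thursday


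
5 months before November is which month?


November is month 11
11 - 5 = 6

June


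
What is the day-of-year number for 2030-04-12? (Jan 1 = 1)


Date: April 12, 2030
Days in months 1 through 3: 90
Plus 12 days in April

Day of year: 102


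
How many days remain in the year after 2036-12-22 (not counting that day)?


Day of year: 357 of 366
Remaining = 366 - 357

9 days


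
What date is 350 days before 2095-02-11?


Start: 2095-02-11, subtract 350 days
Back 11 days from February 11 reaches January 31, 2095 -> 339 left
January 2095 has 31 days -> back to December 31, 2094 -> 308 left
December 2094 has 31 days -> back to November 30, 2094 -> 277 left
November 2094 has 30 days -> back to October 31, 2094 -> 247 left
October 2094 has 31 days -> back to September 30, 2094 -> 216 left
September 2094 has 30 days -> back to August 31, 2094 -> 186 left
August 2094 has 31 days -> back to July 31, 2094 -> 155 left
July 2094 has 31 days -> back to June 30, 2094 -> 124 left
June 2094 has 30 days -> back to May 31, 2094 -> 94 left
May 2094 has 31 days -> back to April 30, 2094 -> 63 left
April 2094 has 30 days -> back to March 31, 2094 -> 33 left
March 2094 has 31 days -> back to February 28, 2094 -> 2 left
February 2094: 28 - 2 = 26 -> lands on February 26

Result: 2094-02-26
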